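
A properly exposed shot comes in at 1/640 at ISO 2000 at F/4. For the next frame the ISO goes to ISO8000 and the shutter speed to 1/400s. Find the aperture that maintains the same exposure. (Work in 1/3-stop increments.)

f/10

ISO: 2000 → 2500 → 3200 → 4000 → 5000 → 6400 → 8000 — 2 stops higher (brighter).
Shutter speed: 1/640 → 1/500 → 1/400 — 2/3 stop slower (brighter).
Net change so far: 2 2/3 stops brighter. Offset with the aperture: f/4 → f/4.5 → f/5 → f/5.6 → f/6.3 → f/7.1 → f/8 → f/9 → f/10.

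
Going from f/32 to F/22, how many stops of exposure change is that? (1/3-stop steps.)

1 stop

f/32 → f/29 → f/25 → f/22 — count the steps: 3 third-stops = 1 stop.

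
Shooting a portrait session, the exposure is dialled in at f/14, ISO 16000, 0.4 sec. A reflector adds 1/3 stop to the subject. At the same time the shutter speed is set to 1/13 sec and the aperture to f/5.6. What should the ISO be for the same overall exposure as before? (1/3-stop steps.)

Scene light: 1/3 stop brighter.
Shutter speed: 0.4 → 0.3 → 1/4 → 1/5 → 1/6 → 1/8 → 1/10 → 1/13 — 2 1/3 stops faster (darker).
Aperture: f/14 → f/13 → f/11 → f/10 → f/9 → f/8 → f/7.1 → f/6.3 → f/5.6 — 2 2/3 stops larger aperture (brighter).
Net so far: 2/3 stop brighter. ISO: 16000 → 12800 → 10000.

ISO 10000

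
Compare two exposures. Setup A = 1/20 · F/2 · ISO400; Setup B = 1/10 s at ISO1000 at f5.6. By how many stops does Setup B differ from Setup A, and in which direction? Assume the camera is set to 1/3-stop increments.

Aperture: f/2 → f/2.2 → f/2.5 → f/2.8 → f/3.2 → f/3.5 → f/4 → f/4.5 → f/5 → f/5.6 — 3 stops stopped down (darker).
Shutter speed: 1/20 → 1/15 → 1/13 → 1/10 — 1 stop longer (brighter).
ISO: 400 → 500 → 640 → 800 → 1000 — 1 1/3 stops higher (brighter).
Net: −3 +1 +1 1/3 = −2/3 stops.

2/3 stop darker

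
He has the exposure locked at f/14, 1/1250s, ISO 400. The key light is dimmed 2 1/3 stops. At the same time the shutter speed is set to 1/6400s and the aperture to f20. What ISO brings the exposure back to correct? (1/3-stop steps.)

ISO 20000

Scene light: 2 1/3 stops darker.
Shutter speed: 1/1250 → 1/1600 → 1/2000 → 1/2500 → 1/3200 → 1/4000 → 1/5000 → 1/6400 — 2 1/3 stops shorter (darker).
Aperture: f/14 → f/16 → f/18 → f/20 — 1 stop smaller aperture (darker).
Net so far: 5 2/3 stops darker. ISO: 400 → 500 → 640 → 800 → 1000 → 1250 → 1600 → 2000 → 2500 → 3200 → 4000 → 5000 → 6400 → 8000 → 10000 → 12800 → 16000 → 20000.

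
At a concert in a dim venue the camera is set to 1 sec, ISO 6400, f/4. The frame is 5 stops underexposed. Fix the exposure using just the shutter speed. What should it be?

Underexposed by 5 stops → need 5 stops brighter.
Shutter speed: 1 → 2 → 4 → 8 → 15 → 30.

30 s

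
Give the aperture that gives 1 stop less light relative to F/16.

f/22

Aperture: f/16 → f/22 — 1 stop narrower (darker).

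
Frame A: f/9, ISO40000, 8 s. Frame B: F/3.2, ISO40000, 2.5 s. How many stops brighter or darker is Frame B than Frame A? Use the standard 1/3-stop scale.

Aperture: f/9 → f/8 → f/7.1 → f/6.3 → f/5.6 → f/5 → f/4.5 → f/4 → f/3.5 → f/3.2 — 3 stops wider (brighter).
Shutter speed: 8 → 6 → 5 → 4 → 3.2 → 2.5 — 1 2/3 stops shorter (darker).
ISO: unchanged.
Net: +3 −1 2/3 = +1 1/3 stops.

1 1/3 stops brighter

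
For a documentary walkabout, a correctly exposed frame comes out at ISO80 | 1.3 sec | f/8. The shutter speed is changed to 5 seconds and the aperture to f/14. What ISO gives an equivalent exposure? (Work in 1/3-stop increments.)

Shutter speed: 1.3 → 1.6 → 2 → 2.5 → 3.2 → 4 → 5 — 2 stops longer (brighter).
Aperture: f/8 → f/9 → f/10 → f/11 → f/13 → f/14 — 1 2/3 stops narrower (darker).
Net change so far: 1/3 stop brighter. Offset with the ISO: 80 → 64.

ISO 64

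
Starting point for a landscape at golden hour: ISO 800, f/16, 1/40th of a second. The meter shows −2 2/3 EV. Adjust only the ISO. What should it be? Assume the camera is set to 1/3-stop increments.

Underexposed by 2 2/3 stops → need 2 2/3 stops brighter.
ISO: 800 → 1000 → 1250 → 1600 → 2000 → 2500 → 3200 → 4000 → 5000.

ISO 5000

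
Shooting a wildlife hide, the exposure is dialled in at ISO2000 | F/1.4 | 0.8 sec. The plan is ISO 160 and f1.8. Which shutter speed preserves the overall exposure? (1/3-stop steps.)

15 s

ISO: 2000 → 1600 → 1250 → 1000 → 800 → 640 → 500 → 400 → 320 → 250 → 200 → 160 — 3 2/3 stops lower (darker).
Aperture: f/1.4 → f/1.6 → f/1.8 — 2/3 stop smaller aperture (darker).
Net change so far: 4 1/3 stops darker. Offset with the shutter speed: 0.8 → 1 → 1.3 → 1.6 → 2 → 2.5 → 3.2 → 4 → 5 → 6 → 8 → 10 → 13 → 15.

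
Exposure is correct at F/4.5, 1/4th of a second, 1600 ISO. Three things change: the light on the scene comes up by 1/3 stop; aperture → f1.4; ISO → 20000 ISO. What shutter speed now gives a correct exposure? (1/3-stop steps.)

Scene light: 1/3 stop brighter.
Aperture: f/4.5 → f/4 → f/3.5 → f/3.2 → f/2.8 → f/2.5 → f/2.2 → f/2 → f/1.8 → f/1.6 → f/1.4 — 3 1/3 stops larger aperture (brighter).
ISO: 1600 → 2000 → 2500 → 3200 → 4000 → 5000 → 6400 → 8000 → 10000 → 12800 → 16000 → 20000 — 3 2/3 stops higher (brighter).
Net so far: 7 1/3 stops brighter. Shutter speed: 1/4 → 1/5 → 1/6 → 1/8 → 1/10 → 1/13 → 1/15 → 1/20 → 1/25 → 1/30 → 1/40 → 1/50 → 1/60 → 1/80 → 1/100 → 1/125 → 1/160 → 1/200 → 1/250 → 1/320 → 1/400 → 1/500 → 1/640.

1/640s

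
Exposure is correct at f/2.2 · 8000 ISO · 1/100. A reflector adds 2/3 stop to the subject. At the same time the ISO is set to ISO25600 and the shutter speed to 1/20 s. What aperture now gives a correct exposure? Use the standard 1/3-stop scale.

Scene light: 2/3 stop brighter.
ISO: 8000 → 10000 → 12800 → 16000 → 20000 → 25600 — 1 2/3 stops higher (brighter).
Shutter speed: 1/100 → 1/80 → 1/60 → 1/50 → 1/40 → 1/30 → 1/25 → 1/20 — 2 1/3 stops longer (brighter).
Net so far: 4 2/3 stops brighter. Aperture: f/2.2 → f/2.5 → f/2.8 → f/3.2 → f/3.5 → f/4 → f/4.5 → f/5 → f/5.6 → f/6.3 → f/7.1 → f/8 → f/9 → f/10 → f/11.

f/11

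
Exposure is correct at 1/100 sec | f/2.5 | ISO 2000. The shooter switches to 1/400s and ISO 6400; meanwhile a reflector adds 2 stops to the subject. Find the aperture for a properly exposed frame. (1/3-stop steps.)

Scene light: 2 stops brighter.
Shutter speed: 1/100 → 1/125 → 1/160 → 1/200 → 1/250 → 1/320 → 1/400 — 2 stops faster (darker).
ISO: 2000 → 2500 → 3200 → 4000 → 5000 → 6400 — 1 2/3 stops raised (brighter).
Net so far: 1 2/3 stops brighter. Aperture: f/2.5 → f/2.8 → f/3.2 → f/3.5 → f/4 → f/4.5.

f/4.5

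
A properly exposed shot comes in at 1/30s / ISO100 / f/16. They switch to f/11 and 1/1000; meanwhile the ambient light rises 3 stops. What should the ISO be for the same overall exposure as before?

ISO 200

Scene light: 3 stops brighter.
Aperture: f/16 → f/11 — 1 stop opened up (brighter).
Shutter speed: 1/30 → 1/60 → 1/125 → 1/250 → 1/500 → 1/1000 — 5 stops faster (darker).
Net so far: 1 stop darker. ISO: 100 → 200.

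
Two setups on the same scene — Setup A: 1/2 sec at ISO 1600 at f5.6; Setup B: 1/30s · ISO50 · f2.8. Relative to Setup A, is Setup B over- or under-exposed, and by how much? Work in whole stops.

Aperture: f/5.6 → f/4 → f/2.8 — 2 stops larger aperture (brighter).
Shutter speed: 1/2 → 1/4 → 1/8 → 1/15 → 1/30 — 4 stops shorter (darker).
ISO: 1600 → 800 → 400 → 200 → 100 → 50 — 5 stops lower (darker).
Net: +2 −4 −5 = −7 stops.

7 stops darker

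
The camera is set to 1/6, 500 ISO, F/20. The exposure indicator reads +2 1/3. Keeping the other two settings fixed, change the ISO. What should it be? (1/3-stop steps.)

ISO 100

Overexposed by 2 1/3 stops → need 2 1/3 stops darker.
ISO: 500 → 400 → 320 → 250 → 200 → 160 → 125 → 100.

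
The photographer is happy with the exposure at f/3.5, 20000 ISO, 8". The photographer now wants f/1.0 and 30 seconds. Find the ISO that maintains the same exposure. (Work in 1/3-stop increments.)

ISO 400

Aperture: f/3.5 → f/3.2 → f/2.8 → f/2.5 → f/2.2 → f/2 → f/1.8 → f/1.6 → f/1.4 → f/1.2 → f/1.1 → f/1.0 — 3 2/3 stops wider (brighter).
Shutter speed: 8 → 10 → 13 → 15 → 20 → 25 → 30 — 2 stops slower (brighter).
Net change so far: 5 2/3 stops brighter. Offset with the ISO: 20000 → 16000 → 12800 → 10000 → 8000 → 6400 → 5000 → 4000 → 3200 → 2500 → 2000 → 1600 → 1250 → 1000 → 800 → 640 → 500 → 400.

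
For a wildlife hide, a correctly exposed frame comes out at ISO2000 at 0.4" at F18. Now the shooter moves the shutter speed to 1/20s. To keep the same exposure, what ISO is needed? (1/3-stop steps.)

ISO 16000

Shutter speed: 0.4 → 0.3 → 1/4 → 1/5 → 1/6 → 1/8 → 1/10 → 1/13 → 1/15 → 1/20 — 3 stops shorter (darker).
Need 3 stops brighter from the ISO: 2000 → 2500 → 3200 → 4000 → 5000 → 6400 → 8000 → 10000 → 12800 → 16000.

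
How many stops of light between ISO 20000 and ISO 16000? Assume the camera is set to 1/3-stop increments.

20000 → 16000 — count the steps: 1 third-stops = 1/3 stop.

1/3 stop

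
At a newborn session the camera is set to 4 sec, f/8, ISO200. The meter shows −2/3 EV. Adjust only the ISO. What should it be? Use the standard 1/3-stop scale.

ISO 320

Underexposed by 2/3 stop → need 2/3 stop brighter.
ISO: 200 → 250 → 320.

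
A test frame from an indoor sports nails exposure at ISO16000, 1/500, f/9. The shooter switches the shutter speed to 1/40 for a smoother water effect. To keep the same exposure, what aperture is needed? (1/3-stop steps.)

Shutter speed: 1/500 → 1/400 → 1/320 → 1/250 → 1/200 → 1/160 → 1/125 → 1/100 → 1/80 → 1/60 → 1/50 → 1/40 — 3 2/3 stops slower (brighter).
Need 3 2/3 stops darker from the aperture: f/9 → f/10 → f/11 → f/13 → f/14 → f/16 → f/18 → f/20 → f/22 → f/25 → f/29 → f/32.

f/32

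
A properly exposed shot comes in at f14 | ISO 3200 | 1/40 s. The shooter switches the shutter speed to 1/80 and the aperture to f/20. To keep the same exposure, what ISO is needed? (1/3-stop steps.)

Shutter speed: 1/40 → 1/50 → 1/60 → 1/80 — 1 stop faster (darker).
Aperture: f/14 → f/16 → f/18 → f/20 — 1 stop stopped down (darker).
Net change so far: 2 stops darker. Offset with the ISO: 3200 → 4000 → 5000 → 6400 → 8000 → 10000 → 12800.

ISO 12800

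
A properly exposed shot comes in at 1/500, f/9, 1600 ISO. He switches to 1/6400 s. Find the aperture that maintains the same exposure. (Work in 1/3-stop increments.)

Shutter speed: 1/500 → 1/640 → 1/800 → 1/1000 → 1/1250 → 1/1600 → 1/2000 → 1/2500 → 1/3200 → 1/4000 → 1/5000 → 1/6400 — 3 2/3 stops faster (darker).
Need 3 2/3 stops brighter from the aperture: f/9 → f/8 → f/7.1 → f/6.3 → f/5.6 → f/5 → f/4.5 → f/4 → f/3.5 → f/3.2 → f/2.8 → f/2.5.

f/2.5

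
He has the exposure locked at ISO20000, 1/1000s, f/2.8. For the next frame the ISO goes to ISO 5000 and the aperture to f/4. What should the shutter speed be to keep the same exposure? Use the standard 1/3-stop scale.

1/125s

ISO: 20000 → 16000 → 12800 → 10000 → 8000 → 6400 → 5000 — 2 stops lower (darker).
Aperture: f/2.8 → f/3.2 → f/3.5 → f/4 — 1 stop smaller aperture (darker).
Net change so far: 3 stops darker. Offset with the shutter speed: 1/1000 → 1/800 → 1/640 → 1/500 → 1/400 → 1/320 → 1/250 → 1/200 → 1/160 → 1/125.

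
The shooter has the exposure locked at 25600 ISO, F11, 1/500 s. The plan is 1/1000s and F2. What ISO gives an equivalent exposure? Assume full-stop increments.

ISO 1600

Shutter speed: 1/500 → 1/1000 — 1 stop shorter (darker).
Aperture: f/11 → f/8 → f/5.6 → f/4 → f/2.8 → f/2 — 5 stops opened up (brighter).
Net change so far: 4 stops brighter. Offset with the ISO: 25600 → 12800 → 6400 → 3200 → 1600.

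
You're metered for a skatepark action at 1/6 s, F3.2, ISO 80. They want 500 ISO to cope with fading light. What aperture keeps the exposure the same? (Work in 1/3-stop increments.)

ISO: 80 → 100 → 125 → 160 → 200 → 250 → 320 → 400 → 500 — 2 2/3 stops raised (brighter).
Need 2 2/3 stops darker from the aperture: f/3.2 → f/3.5 → f/4 → f/4.5 → f/5 → f/5.6 → f/6.3 → f/7.1 → f/8.

f/8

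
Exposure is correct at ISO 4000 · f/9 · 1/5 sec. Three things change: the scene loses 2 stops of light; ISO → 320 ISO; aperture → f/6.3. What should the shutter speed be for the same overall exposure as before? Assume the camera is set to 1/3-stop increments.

Scene light: 2 stops darker.
ISO: 4000 → 3200 → 2500 → 2000 → 1600 → 1250 → 1000 → 800 → 640 → 500 → 400 → 320 — 3 2/3 stops lower (darker).
Aperture: f/9 → f/8 → f/7.1 → f/6.3 — 1 stop opened up (brighter).
Net so far: 4 2/3 stops darker. Shutter speed: 1/5 → 1/4 → 0.3 → 0.4 → 0.5 → 0.6 → 0.8 → 1 → 1.3 → 1.6 → 2 → 2.5 → 3.2 → 4 → 5.

5 s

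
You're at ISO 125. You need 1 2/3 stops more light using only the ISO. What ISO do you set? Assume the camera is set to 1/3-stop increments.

ISO: 125 → 160 → 200 → 250 → 320 → 400 — 1 2/3 stops raised (brighter).

ISO 400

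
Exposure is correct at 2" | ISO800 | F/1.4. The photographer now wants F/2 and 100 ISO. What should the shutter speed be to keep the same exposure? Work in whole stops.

30 s

Aperture: f/1.4 → f/2 — 1 stop stopped down (darker).
ISO: 800 → 400 → 200 → 100 — 3 stops dropped (darker).
Net change so far: 4 stops darker. Offset with the shutter speed: 2 → 4 → 8 → 15 → 30.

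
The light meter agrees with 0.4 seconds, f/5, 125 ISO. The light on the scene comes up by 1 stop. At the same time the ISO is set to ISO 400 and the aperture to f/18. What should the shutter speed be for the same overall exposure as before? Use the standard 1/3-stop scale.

Scene light: 1 stop brighter.
ISO: 125 → 160 → 200 → 250 → 320 → 400 — 1 2/3 stops higher (brighter).
Aperture: f/5 → f/5.6 → f/6.3 → f/7.1 → f/8 → f/9 → f/10 → f/11 → f/13 → f/14 → f/16 → f/18 — 3 2/3 stops smaller aperture (darker).
Net so far: 1 stop darker. Shutter speed: 0.4 → 0.5 → 0.6 → 0.8.

0.8 s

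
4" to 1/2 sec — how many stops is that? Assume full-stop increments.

3 stops

4 → 2 → 1 → 1/2 — count the steps: 3 stops.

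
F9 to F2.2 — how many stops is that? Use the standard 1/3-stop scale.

f/9 → f/8 → f/7.1 → f/6.3 → f/5.6 → f/5 → f/4.5 → f/4 → f/3.5 → f/3.2 → f/2.8 → f/2.5 → f/2.2 — count the steps: 12 third-stops = 4 stops.

4 stops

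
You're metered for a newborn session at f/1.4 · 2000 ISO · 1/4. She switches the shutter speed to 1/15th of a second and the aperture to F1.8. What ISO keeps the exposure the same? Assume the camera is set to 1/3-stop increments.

ISO 12800

Shutter speed: 1/4 → 1/5 → 1/6 → 1/8 → 1/10 → 1/13 → 1/15 — 2 stops faster (darker).
Aperture: f/1.4 → f/1.6 → f/1.8 — 2/3 stop narrower (darker).
Net change so far: 2 2/3 stops darker. Offset with the ISO: 2000 → 2500 → 3200 → 4000 → 5000 → 6400 → 8000 → 10000 → 12800.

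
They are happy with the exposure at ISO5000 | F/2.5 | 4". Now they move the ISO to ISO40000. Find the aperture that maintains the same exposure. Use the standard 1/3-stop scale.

ISO: 5000 → 6400 → 8000 → 10000 → 12800 → 16000 → 20000 → 25600 → 32000 → 40000 — 3 stops raised (brighter).
Need 3 stops darker from the aperture: f/2.5 → f/2.8 → f/3.2 → f/3.5 → f/4 → f/4.5 → f/5 → f/5.6 → f/6.3 → f/7.1.

f/7.1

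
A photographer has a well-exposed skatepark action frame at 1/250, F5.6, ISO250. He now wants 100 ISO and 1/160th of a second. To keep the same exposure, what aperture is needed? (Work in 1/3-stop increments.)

ISO: 250 → 200 → 160 → 125 → 100 — 1 1/3 stops lower (darker).
Shutter speed: 1/250 → 1/200 → 1/160 — 2/3 stop slower (brighter).
Net change so far: 2/3 stop darker. Offset with the aperture: f/5.6 → f/5 → f/4.5.

f/4.5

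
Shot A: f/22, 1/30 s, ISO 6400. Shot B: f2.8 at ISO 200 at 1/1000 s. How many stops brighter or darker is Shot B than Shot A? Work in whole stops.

Aperture: f/22 → f/16 → f/11 → f/8 → f/5.6 → f/4 → f/2.8 — 6 stops wider (brighter).
Shutter speed: 1/30 → 1/60 → 1/125 → 1/250 → 1/500 → 1/1000 — 5 stops shorter (darker).
ISO: 6400 → 3200 → 1600 → 800 → 400 → 200 — 5 stops dropped (darker).
Net: +6 −5 −5 = −4 stops.

4 stops darker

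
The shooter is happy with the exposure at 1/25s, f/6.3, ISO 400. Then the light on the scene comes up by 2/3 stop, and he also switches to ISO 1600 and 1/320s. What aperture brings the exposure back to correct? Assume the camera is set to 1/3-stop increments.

f/4.5

Scene light: 2/3 stop brighter.
ISO: 400 → 500 → 640 → 800 → 1000 → 1250 → 1600 — 2 stops higher (brighter).
Shutter speed: 1/25 → 1/30 → 1/40 → 1/50 → 1/60 → 1/80 → 1/100 → 1/125 → 1/160 → 1/200 → 1/250 → 1/320 — 3 2/3 stops faster (darker).
Net so far: 1 stop darker. Aperture: f/6.3 → f/5.6 → f/5 → f/4.5.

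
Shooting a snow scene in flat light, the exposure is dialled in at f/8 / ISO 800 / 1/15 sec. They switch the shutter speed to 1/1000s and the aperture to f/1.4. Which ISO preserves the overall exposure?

ISO 1600

Shutter speed: 1/15 → 1/30 → 1/60 → 1/125 → 1/250 → 1/500 → 1/1000 — 6 stops faster (darker).
Aperture: f/8 → f/5.6 → f/4 → f/2.8 → f/2 → f/1.4 — 5 stops wider (brighter).
Net change so far: 1 stop darker. Offset with the ISO: 800 → 1600.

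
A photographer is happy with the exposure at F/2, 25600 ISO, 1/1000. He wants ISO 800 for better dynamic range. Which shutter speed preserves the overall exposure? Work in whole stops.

ISO: 25600 → 12800 → 6400 → 3200 → 1600 → 800 — 5 stops lower (darker).
Need 5 stops brighter from the shutter speed: 1/1000 → 1/500 → 1/250 → 1/125 → 1/60 → 1/30.

1/30s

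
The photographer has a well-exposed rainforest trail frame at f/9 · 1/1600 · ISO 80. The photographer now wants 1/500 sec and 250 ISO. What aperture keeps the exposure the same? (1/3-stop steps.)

f/29

Shutter speed: 1/1600 → 1/1250 → 1/1000 → 1/800 → 1/640 → 1/500 — 1 2/3 stops slower (brighter).
ISO: 80 → 100 → 125 → 160 → 200 → 250 — 1 2/3 stops raised (brighter).
Net change so far: 3 1/3 stops brighter. Offset with the aperture: f/9 → f/10 → f/11 → f/13 → f/14 → f/16 → f/18 → f/20 → f/22 → f/25 → f/29.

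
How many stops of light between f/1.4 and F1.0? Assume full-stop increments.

1 stop

f/1.4 → f/1.0 — count the steps: 1 stop.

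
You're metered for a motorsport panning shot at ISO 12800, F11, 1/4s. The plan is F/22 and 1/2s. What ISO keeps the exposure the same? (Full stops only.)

Aperture: f/11 → f/16 → f/22 — 2 stops stopped down (darker).
Shutter speed: 1/4 → 1/2 — 1 stop slower (brighter).
Net change so far: 1 stop darker. Offset with the ISO: 12800 → 25600.

ISO 25600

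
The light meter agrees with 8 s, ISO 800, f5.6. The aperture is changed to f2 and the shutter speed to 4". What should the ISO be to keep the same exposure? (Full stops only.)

Aperture: f/5.6 → f/4 → f/2.8 → f/2 — 3 stops opened up (brighter).
Shutter speed: 8 → 4 — 1 stop faster (darker).
Net change so far: 2 stops brighter. Offset with the ISO: 800 → 400 → 200.

ISO 200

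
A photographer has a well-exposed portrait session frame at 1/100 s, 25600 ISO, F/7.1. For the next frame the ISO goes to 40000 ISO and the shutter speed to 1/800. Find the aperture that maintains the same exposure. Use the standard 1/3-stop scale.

ISO: 25600 → 32000 → 40000 — 2/3 stop higher (brighter).
Shutter speed: 1/100 → 1/125 → 1/160 → 1/200 → 1/250 → 1/320 → 1/400 → 1/500 → 1/640 → 1/800 — 3 stops faster (darker).
Net change so far: 2 1/3 stops darker. Offset with the aperture: f/7.1 → f/6.3 → f/5.6 → f/5 → f/4.5 → f/4 → f/3.5 → f/3.2.

f/3.2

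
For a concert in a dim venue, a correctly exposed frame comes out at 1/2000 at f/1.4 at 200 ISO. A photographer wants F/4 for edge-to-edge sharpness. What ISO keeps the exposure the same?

ISO 1600

Aperture: f/1.4 → f/2 → f/2.8 → f/4 — 3 stops smaller aperture (darker).
Need 3 stops brighter from the ISO: 200 → 400 → 800 → 1600.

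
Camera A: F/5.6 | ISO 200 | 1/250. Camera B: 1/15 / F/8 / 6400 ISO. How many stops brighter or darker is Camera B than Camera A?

8 stops brighter

Aperture: f/5.6 → f/8 — 1 stop narrower (darker).
Shutter speed: 1/250 → 1/125 → 1/60 → 1/30 → 1/15 — 4 stops longer (brighter).
ISO: 200 → 400 → 800 → 1600 → 3200 → 6400 — 5 stops higher (brighter).
Net: −1 +4 +5 = +8 stops.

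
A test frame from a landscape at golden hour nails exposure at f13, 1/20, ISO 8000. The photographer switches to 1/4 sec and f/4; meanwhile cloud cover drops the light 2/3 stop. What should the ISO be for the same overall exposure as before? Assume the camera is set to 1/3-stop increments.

Scene light: 2/3 stop darker.
Shutter speed: 1/20 → 1/15 → 1/13 → 1/10 → 1/8 → 1/6 → 1/5 → 1/4 — 2 1/3 stops slower (brighter).
Aperture: f/13 → f/11 → f/10 → f/9 → f/8 → f/7.1 → f/6.3 → f/5.6 → f/5 → f/4.5 → f/4 — 3 1/3 stops larger aperture (brighter).
Net so far: 5 stops brighter. ISO: 8000 → 6400 → 5000 → 4000 → 3200 → 2500 → 2000 → 1600 → 1250 → 1000 → 800 → 640 → 500 → 400 → 320 → 250.

ISO 250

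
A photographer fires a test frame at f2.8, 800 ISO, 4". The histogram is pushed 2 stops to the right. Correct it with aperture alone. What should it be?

f/5.6

Overexposed by 2 stops → need 2 stops darker.
Aperture: f/2.8 → f/4 → f/5.6.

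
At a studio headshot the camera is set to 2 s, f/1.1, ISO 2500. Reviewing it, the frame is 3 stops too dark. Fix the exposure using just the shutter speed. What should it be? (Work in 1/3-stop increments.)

Underexposed by 3 stops → need 3 stops brighter.
Shutter speed: 2 → 2.5 → 3.2 → 4 → 5 → 6 → 8 → 10 → 13 → 15.

15 s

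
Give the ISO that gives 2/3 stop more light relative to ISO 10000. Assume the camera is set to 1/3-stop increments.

ISO: 10000 → 12800 → 16000 — 2/3 stop raised (brighter).

ISO 16000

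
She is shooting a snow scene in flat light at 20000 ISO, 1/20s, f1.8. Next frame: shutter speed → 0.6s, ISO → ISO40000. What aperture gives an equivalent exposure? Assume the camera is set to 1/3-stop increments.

f/9

Shutter speed: 1/20 → 1/15 → 1/13 → 1/10 → 1/8 → 1/6 → 1/5 → 1/4 → 0.3 → 0.4 → 0.5 → 0.6 — 3 2/3 stops slower (brighter).
ISO: 20000 → 25600 → 32000 → 40000 — 1 stop higher (brighter).
Net change so far: 4 2/3 stops brighter. Offset with the aperture: f/1.8 → f/2 → f/2.2 → f/2.5 → f/2.8 → f/3.2 → f/3.5 → f/4 → f/4.5 → f/5 → f/5.6 → f/6.3 → f/7.1 → f/8 → f/9.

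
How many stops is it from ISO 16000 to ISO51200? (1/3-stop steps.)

1 2/3 stops

16000 → 20000 → 25600 → 32000 → 40000 → 51200 — count the steps: 5 third-stops = 1 2/3 stops.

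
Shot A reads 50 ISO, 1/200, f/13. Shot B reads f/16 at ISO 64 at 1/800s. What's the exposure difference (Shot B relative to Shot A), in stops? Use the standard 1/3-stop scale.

2 1/3 stops darker

Aperture: f/13 → f/14 → f/16 — 2/3 stop stopped down (darker).
Shutter speed: 1/200 → 1/250 → 1/320 → 1/400 → 1/500 → 1/640 → 1/800 — 2 stops faster (darker).
ISO: 50 → 64 — 1/3 stop higher (brighter).
Net: −2/3 −2 +1/3 = −2 1/3 stops.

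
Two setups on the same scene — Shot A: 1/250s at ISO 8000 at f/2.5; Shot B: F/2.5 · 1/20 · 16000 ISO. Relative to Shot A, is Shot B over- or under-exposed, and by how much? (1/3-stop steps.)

4 2/3 stops brighter

Aperture: unchanged.
Shutter speed: 1/250 → 1/200 → 1/160 → 1/125 → 1/100 → 1/80 → 1/60 → 1/50 → 1/40 → 1/30 → 1/25 → 1/20 — 3 2/3 stops slower (brighter).
ISO: 8000 → 10000 → 12800 → 16000 — 1 stop higher (brighter).
Net: +3 2/3 +1 = +4 2/3 stops.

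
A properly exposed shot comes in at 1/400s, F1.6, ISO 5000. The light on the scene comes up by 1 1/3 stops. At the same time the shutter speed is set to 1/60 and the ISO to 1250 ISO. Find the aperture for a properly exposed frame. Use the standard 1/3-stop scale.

f/3.2

Scene light: 1 1/3 stops brighter.
Shutter speed: 1/400 → 1/320 → 1/250 → 1/200 → 1/160 → 1/125 → 1/100 → 1/80 → 1/60 — 2 2/3 stops slower (brighter).
ISO: 5000 → 4000 → 3200 → 2500 → 2000 → 1600 → 1250 — 2 stops lower (darker).
Net so far: 2 stops brighter. Aperture: f/1.6 → f/1.8 → f/2 → f/2.2 → f/2.5 → f/2.8 → f/3.2.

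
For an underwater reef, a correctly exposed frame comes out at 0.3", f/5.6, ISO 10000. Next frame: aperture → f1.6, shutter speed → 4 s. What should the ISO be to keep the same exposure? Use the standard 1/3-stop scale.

Aperture: f/5.6 → f/5 → f/4.5 → f/4 → f/3.5 → f/3.2 → f/2.8 → f/2.5 → f/2.2 → f/2 → f/1.8 → f/1.6 — 3 2/3 stops opened up (brighter).
Shutter speed: 0.3 → 0.4 → 0.5 → 0.6 → 0.8 → 1 → 1.3 → 1.6 → 2 → 2.5 → 3.2 → 4 — 3 2/3 stops longer (brighter).
Net change so far: 7 1/3 stops brighter. Offset with the ISO: 10000 → 8000 → 6400 → 5000 → 4000 → 3200 → 2500 → 2000 → 1600 → 1250 → 1000 → 800 → 640 → 500 → 400 → 320 → 250 → 200 → 160 → 125 → 100 → 80 → 64.

ISO 64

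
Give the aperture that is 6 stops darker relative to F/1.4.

Aperture: f/1.4 → f/2 → f/2.8 → f/4 → f/5.6 → f/8 → f/11 — 6 stops smaller aperture (darker).

f/11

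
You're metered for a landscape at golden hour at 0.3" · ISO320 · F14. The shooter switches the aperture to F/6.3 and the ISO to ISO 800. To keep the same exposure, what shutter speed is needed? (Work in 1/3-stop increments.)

Aperture: f/14 → f/13 → f/11 → f/10 → f/9 → f/8 → f/7.1 → f/6.3 — 2 1/3 stops wider (brighter).
ISO: 320 → 400 → 500 → 640 → 800 — 1 1/3 stops higher (brighter).
Net change so far: 3 2/3 stops brighter. Offset with the shutter speed: 0.3 → 1/4 → 1/5 → 1/6 → 1/8 → 1/10 → 1/13 → 1/15 → 1/20 → 1/25 → 1/30 → 1/40.

1/40s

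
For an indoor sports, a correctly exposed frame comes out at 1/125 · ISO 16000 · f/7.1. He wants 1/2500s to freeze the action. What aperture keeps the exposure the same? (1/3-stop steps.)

Shutter speed: 1/125 → 1/160 → 1/200 → 1/250 → 1/320 → 1/400 → 1/500 → 1/640 → 1/800 → 1/1000 → 1/1250 → 1/1600 → 1/2000 → 1/2500 — 4 1/3 stops shorter (darker).
Need 4 1/3 stops brighter from the aperture: f/7.1 → f/6.3 → f/5.6 → f/5 → f/4.5 → f/4 → f/3.5 → f/3.2 → f/2.8 → f/2.5 → f/2.2 → f/2 → f/1.8 → f/1.6.

f/1.6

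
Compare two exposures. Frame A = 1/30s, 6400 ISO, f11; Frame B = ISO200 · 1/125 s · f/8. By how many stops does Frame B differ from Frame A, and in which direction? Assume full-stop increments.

Aperture: f/11 → f/8 — 1 stop larger aperture (brighter).
Shutter speed: 1/30 → 1/60 → 1/125 — 2 stops shorter (darker).
ISO: 6400 → 3200 → 1600 → 800 → 400 → 200 — 5 stops lower (darker).
Net: +1 −2 −5 = −6 stops.

6 stops darker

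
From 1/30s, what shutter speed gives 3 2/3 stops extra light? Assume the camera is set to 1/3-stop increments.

Shutter speed: 1/30 → 1/25 → 1/20 → 1/15 → 1/13 → 1/10 → 1/8 → 1/6 → 1/5 → 1/4 → 0.3 → 0.4 — 3 2/3 stops slower (brighter).

0.4 s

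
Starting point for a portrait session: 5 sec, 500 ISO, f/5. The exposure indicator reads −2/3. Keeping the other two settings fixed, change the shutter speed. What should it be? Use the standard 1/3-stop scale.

8 s

Underexposed by 2/3 stop → need 2/3 stop brighter.
Shutter speed: 5 → 6 → 8.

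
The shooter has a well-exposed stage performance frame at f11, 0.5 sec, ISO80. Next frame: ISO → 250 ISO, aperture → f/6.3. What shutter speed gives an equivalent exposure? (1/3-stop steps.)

ISO: 80 → 100 → 125 → 160 → 200 → 250 — 1 2/3 stops raised (brighter).
Aperture: f/11 → f/10 → f/9 → f/8 → f/7.1 → f/6.3 — 1 2/3 stops opened up (brighter).
Net change so far: 3 1/3 stops brighter. Offset with the shutter speed: 0.5 → 0.4 → 0.3 → 1/4 → 1/5 → 1/6 → 1/8 → 1/10 → 1/13 → 1/15 → 1/20.

1/20s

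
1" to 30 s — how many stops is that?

1 → 2 → 4 → 8 → 15 → 30 — count the steps: 5 stops.

5 stops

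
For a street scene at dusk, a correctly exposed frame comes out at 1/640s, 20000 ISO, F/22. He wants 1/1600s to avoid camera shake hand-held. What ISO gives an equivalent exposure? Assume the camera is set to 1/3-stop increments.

ISO 51200

Shutter speed: 1/640 → 1/800 → 1/1000 → 1/1250 → 1/1600 — 1 1/3 stops shorter (darker).
Need 1 1/3 stops brighter from the ISO: 20000 → 25600 → 32000 → 40000 → 51200.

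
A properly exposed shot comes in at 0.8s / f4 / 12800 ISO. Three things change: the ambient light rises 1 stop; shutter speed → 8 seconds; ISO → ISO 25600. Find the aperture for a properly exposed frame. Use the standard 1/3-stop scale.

Scene light: 1 stop brighter.
Shutter speed: 0.8 → 1 → 1.3 → 1.6 → 2 → 2.5 → 3.2 → 4 → 5 → 6 → 8 — 3 1/3 stops longer (brighter).
ISO: 12800 → 16000 → 20000 → 25600 — 1 stop raised (brighter).
Net so far: 5 1/3 stops brighter. Aperture: f/4 → f/4.5 → f/5 → f/5.6 → f/6.3 → f/7.1 → f/8 → f/9 → f/10 → f/11 → f/13 → f/14 → f/16 → f/18 → f/20 → f/22 → f/25.

f/25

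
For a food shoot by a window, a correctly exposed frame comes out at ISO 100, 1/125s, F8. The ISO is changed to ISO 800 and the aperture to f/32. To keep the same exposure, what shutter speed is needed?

1/60s

ISO: 100 → 200 → 400 → 800 — 3 stops raised (brighter).
Aperture: f/8 → f/11 → f/16 → f/22 → f/32 — 4 stops narrower (darker).
Net change so far: 1 stop darker. Offset with the shutter speed: 1/125 → 1/60.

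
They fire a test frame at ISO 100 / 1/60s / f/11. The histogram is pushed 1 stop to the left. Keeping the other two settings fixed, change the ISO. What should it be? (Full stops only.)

Underexposed by 1 stop → need 1 stop brighter.
ISO: 100 → 200.

ISO 200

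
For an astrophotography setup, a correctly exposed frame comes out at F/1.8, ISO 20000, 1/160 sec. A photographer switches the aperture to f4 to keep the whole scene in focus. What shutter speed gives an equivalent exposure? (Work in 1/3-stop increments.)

1/30s

Aperture: f/1.8 → f/2 → f/2.2 → f/2.5 → f/2.8 → f/3.2 → f/3.5 → f/4 — 2 1/3 stops narrower (darker).
Need 2 1/3 stops brighter from the shutter speed: 1/160 → 1/125 → 1/100 → 1/80 → 1/60 → 1/50 → 1/40 → 1/30.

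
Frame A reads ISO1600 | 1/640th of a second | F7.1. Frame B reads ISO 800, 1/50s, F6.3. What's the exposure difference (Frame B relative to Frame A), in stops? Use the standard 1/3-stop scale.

Aperture: f/7.1 → f/6.3 — 1/3 stop wider (brighter).
Shutter speed: 1/640 → 1/500 → 1/400 → 1/320 → 1/250 → 1/200 → 1/160 → 1/125 → 1/100 → 1/80 → 1/60 → 1/50 — 3 2/3 stops slower (brighter).
ISO: 1600 → 1250 → 1000 → 800 — 1 stop dropped (darker).
Net: +1/3 +3 2/3 −1 = +3 stops.

3 stops brighter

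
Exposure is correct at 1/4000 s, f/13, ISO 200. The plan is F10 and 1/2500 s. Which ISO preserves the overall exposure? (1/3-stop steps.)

Aperture: f/13 → f/11 → f/10 — 2/3 stop wider (brighter).
Shutter speed: 1/4000 → 1/3200 → 1/2500 — 2/3 stop slower (brighter).
Net change so far: 1 1/3 stops brighter. Offset with the ISO: 200 → 160 → 125 → 100 → 80.

ISO 80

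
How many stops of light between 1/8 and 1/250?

5 stops

1/8 → 1/15 → 1/30 → 1/60 → 1/125 → 1/250 — count the steps: 5 stops.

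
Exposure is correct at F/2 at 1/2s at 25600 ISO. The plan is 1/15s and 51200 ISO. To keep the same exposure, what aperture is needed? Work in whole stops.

Shutter speed: 1/2 → 1/4 → 1/8 → 1/15 — 3 stops faster (darker).
ISO: 25600 → 51200 — 1 stop raised (brighter).
Net change so far: 2 stops darker. Offset with the aperture: f/2 → f/1.4 → f/1.0.

f/1.0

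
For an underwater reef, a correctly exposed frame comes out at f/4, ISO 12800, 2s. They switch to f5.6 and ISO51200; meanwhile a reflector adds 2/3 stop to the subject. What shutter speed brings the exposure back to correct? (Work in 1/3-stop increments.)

0.6 s

Scene light: 2/3 stop brighter.
Aperture: f/4 → f/4.5 → f/5 → f/5.6 — 1 stop narrower (darker).
ISO: 12800 → 16000 → 20000 → 25600 → 32000 → 40000 → 51200 — 2 stops higher (brighter).
Net so far: 1 2/3 stops brighter. Shutter speed: 2 → 1.6 → 1.3 → 1 → 0.8 → 0.6.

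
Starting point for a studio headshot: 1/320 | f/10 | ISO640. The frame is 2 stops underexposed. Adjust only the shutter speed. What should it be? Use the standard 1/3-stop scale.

Underexposed by 2 stops → need 2 stops brighter.
Shutter speed: 1/320 → 1/250 → 1/200 → 1/160 → 1/125 → 1/100 → 1/80.

1/80s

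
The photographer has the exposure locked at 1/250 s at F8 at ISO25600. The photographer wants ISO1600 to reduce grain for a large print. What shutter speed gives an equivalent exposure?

ISO: 25600 → 12800 → 6400 → 3200 → 1600 — 4 stops lower (darker).
Need 4 stops brighter from the shutter speed: 1/250 → 1/125 → 1/60 → 1/30 → 1/15.

1/15s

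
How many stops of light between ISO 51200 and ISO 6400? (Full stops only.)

3 stops

51200 → 25600 → 12800 → 6400 — count the steps: 3 stops.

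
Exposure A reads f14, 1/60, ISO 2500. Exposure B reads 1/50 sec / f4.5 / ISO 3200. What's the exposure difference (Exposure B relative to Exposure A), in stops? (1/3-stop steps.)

4 stops brighter

Aperture: f/14 → f/13 → f/11 → f/10 → f/9 → f/8 → f/7.1 → f/6.3 → f/5.6 → f/5 → f/4.5 — 3 1/3 stops wider (brighter).
Shutter speed: 1/60 → 1/50 — 1/3 stop slower (brighter).
ISO: 2500 → 3200 — 1/3 stop raised (brighter).
Net: +3 1/3 +1/3 +1/3 = +4 stops.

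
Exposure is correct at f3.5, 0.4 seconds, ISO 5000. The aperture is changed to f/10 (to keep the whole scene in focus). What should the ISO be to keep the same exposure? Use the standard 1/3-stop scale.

ISO 40000

Aperture: f/3.5 → f/4 → f/4.5 → f/5 → f/5.6 → f/6.3 → f/7.1 → f/8 → f/9 → f/10 — 3 stops narrower (darker).
Need 3 stops brighter from the ISO: 5000 → 6400 → 8000 → 10000 → 12800 → 16000 → 20000 → 25600 → 32000 → 40000.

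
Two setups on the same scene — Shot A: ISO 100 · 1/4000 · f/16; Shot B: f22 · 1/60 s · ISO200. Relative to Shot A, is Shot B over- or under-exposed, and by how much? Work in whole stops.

Aperture: f/16 → f/22 — 1 stop smaller aperture (darker).
Shutter speed: 1/4000 → 1/2000 → 1/1000 → 1/500 → 1/250 → 1/125 → 1/60 — 6 stops slower (brighter).
ISO: 100 → 200 — 1 stop raised (brighter).
Net: −1 +6 +1 = +6 stops.

6 stops brighter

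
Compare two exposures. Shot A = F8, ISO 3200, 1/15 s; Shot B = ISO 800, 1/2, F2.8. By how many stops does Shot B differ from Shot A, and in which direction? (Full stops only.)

4 stops brighter

Aperture: f/8 → f/5.6 → f/4 → f/2.8 — 3 stops larger aperture (brighter).
Shutter speed: 1/15 → 1/8 → 1/4 → 1/2 — 3 stops longer (brighter).
ISO: 3200 → 1600 → 800 — 2 stops lower (darker).
Net: +3 +3 −2 = +4 stops.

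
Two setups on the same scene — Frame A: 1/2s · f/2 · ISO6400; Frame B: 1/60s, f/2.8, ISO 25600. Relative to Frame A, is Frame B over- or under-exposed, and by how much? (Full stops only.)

4 stops darker

Aperture: f/2 → f/2.8 — 1 stop narrower (darker).
Shutter speed: 1/2 → 1/4 → 1/8 → 1/15 → 1/30 → 1/60 — 5 stops faster (darker).
ISO: 6400 → 12800 → 25600 — 2 stops higher (brighter).
Net: −1 −5 +2 = −4 stops.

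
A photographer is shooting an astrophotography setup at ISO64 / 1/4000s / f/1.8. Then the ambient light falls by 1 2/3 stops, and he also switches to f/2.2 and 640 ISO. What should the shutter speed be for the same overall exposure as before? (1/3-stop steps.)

Scene light: 1 2/3 stops darker.
Aperture: f/1.8 → f/2 → f/2.2 — 2/3 stop narrower (darker).
ISO: 64 → 80 → 100 → 125 → 160 → 200 → 250 → 320 → 400 → 500 → 640 — 3 1/3 stops higher (brighter).
Net so far: 1 stop brighter. Shutter speed: 1/4000 → 1/5000 → 1/6400 → 1/8000.

1/8000s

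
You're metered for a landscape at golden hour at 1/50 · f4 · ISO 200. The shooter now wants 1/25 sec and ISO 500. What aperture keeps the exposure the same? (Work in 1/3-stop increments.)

Shutter speed: 1/50 → 1/40 → 1/30 → 1/25 — 1 stop slower (brighter).
ISO: 200 → 250 → 320 → 400 → 500 — 1 1/3 stops higher (brighter).
Net change so far: 2 1/3 stops brighter. Offset with the aperture: f/4 → f/4.5 → f/5 → f/5.6 → f/6.3 → f/7.1 → f/8 → f/9.

f/9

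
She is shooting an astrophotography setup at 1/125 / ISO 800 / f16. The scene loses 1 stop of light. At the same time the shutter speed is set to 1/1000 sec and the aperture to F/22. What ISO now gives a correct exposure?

Scene light: 1 stop darker.
Shutter speed: 1/125 → 1/250 → 1/500 → 1/1000 — 3 stops faster (darker).
Aperture: f/16 → f/22 — 1 stop stopped down (darker).
Net so far: 5 stops darker. ISO: 800 → 1600 → 3200 → 6400 → 12800 → 25600.

ISO 25600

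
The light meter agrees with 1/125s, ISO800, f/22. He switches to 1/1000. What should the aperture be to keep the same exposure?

f/8

Shutter speed: 1/125 → 1/250 → 1/500 → 1/1000 — 3 stops shorter (darker).
Need 3 stops brighter from the aperture: f/22 → f/16 → f/11 → f/8.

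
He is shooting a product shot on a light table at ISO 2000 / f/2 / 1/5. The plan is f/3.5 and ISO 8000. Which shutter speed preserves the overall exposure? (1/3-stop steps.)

Aperture: f/2 → f/2.2 → f/2.5 → f/2.8 → f/3.2 → f/3.5 — 1 2/3 stops smaller aperture (darker).
ISO: 2000 → 2500 → 3200 → 4000 → 5000 → 6400 → 8000 — 2 stops raised (brighter).
Net change so far: 1/3 stop brighter. Offset with the shutter speed: 1/5 → 1/6.

1/6s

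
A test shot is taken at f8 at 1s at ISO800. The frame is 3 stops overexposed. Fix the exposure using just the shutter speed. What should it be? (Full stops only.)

1/8s

Overexposed by 3 stops → need 3 stops darker.
Shutter speed: 1 → 1/2 → 1/4 → 1/8.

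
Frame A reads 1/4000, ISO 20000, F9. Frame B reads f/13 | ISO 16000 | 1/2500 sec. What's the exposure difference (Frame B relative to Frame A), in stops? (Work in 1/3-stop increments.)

2/3 stop darker

Aperture: f/9 → f/10 → f/11 → f/13 — 1 stop stopped down (darker).
Shutter speed: 1/4000 → 1/3200 → 1/2500 — 2/3 stop longer (brighter).
ISO: 20000 → 16000 — 1/3 stop dropped (darker).
Net: −1 +2/3 −1/3 = −2/3 stops.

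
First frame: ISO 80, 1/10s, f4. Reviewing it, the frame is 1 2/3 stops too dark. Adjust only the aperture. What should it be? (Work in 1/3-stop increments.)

f/2.2

Underexposed by 1 2/3 stops → need 1 2/3 stops brighter.
Aperture: f/4 → f/3.5 → f/3.2 → f/2.8 → f/2.5 → f/2.2.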